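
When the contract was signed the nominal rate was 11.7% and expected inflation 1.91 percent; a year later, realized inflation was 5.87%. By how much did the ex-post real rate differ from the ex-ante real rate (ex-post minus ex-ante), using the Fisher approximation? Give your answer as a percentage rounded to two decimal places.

-3.96%

Ex-ante: 11.7% − 1.91% = 9.790%
Ex-post: 11.7% − 5.87% = 5.830%
Difference (ex-post − ex-ante) = -3.9600% → -3.96%.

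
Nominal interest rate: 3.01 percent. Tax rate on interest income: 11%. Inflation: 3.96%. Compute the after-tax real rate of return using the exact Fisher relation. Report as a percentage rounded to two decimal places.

-1.23%

After-tax nominal return = 3.01% × (1 − 0.11) = 2.6789%.
1 + r = 1.026789 / 1.03960 = 0.987677
After-tax real rate = 0.987677 − 1 → -1.23%.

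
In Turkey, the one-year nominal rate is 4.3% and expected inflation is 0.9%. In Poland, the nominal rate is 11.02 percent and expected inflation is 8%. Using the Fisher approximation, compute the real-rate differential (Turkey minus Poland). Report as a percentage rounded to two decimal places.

Turkey: 4.3% − 0.9% = 3.400%
Poland: 11.02% − 8% = 3.020%
Differential = 0.380% → 0.38%.

0.38%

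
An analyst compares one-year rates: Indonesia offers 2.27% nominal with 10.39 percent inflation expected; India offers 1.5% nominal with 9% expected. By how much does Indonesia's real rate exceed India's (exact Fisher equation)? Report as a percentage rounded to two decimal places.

Indonesia: (1 + 0.0227)/(1 + 0.1039) − 1 = -7.355739%
India: (1 + 0.0150)/(1 + 0.0900) − 1 = -6.880734%
Differential = -7.355739% − (-6.880734%) = -0.475005% → -0.48%.

-0.48%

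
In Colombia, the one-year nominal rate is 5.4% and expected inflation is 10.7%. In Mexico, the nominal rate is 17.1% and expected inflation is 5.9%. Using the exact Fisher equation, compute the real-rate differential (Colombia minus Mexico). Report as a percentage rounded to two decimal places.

Colombia: (1 + 0.0540)/(1 + 0.1070) − 1 = -4.7877%
Mexico: (1 + 0.1710)/(1 + 0.0590) − 1 = 10.5760%
Differential = -4.7877% − 10.5760% = -15.3637% → -15.36%.

-15.36%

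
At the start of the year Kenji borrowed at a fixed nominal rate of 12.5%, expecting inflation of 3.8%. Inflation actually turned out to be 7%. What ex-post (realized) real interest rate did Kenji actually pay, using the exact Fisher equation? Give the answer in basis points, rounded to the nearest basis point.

514 basis points

Ex-post: (1 + 0.1250)/(1 + 0.0700) − 1 = 5.1402%
So the realized real rate is 514 basis points.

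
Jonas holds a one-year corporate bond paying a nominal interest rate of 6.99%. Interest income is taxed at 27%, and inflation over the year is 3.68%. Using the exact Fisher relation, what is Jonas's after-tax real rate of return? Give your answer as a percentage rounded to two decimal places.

After-tax nominal return = 6.99% × (1 − 0.27) = 5.1027%.
1 + r = 1.051027 / 1.03680 = 1.013722
After-tax real rate = 1.013722 − 1 → 1.37%.

1.37%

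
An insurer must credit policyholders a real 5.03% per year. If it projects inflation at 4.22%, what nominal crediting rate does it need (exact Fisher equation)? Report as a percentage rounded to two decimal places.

9.46%

(1 + i) = (1 + r)(1 + π) = 1.05030 × 1.04220 = 1.09462266
i = 1.09462266 − 1, so the required nominal rate is 9.46%.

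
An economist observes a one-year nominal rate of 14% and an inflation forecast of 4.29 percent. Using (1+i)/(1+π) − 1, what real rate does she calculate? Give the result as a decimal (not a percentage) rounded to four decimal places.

1 + r = 1.14000 / 1.04290 = 1.093106
r = 1.093106 − 1 = 9.3106%, i.e. 0.0931.

0.0931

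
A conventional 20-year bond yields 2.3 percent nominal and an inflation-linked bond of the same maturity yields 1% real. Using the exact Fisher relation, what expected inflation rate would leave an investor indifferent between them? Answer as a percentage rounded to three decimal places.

1.287%

(1 + π) = (1 + i)/(1 + r) = 1.02300 / 1.01000 = 1.012871
Break-even inflation = 1.012871 − 1 → 1.287%.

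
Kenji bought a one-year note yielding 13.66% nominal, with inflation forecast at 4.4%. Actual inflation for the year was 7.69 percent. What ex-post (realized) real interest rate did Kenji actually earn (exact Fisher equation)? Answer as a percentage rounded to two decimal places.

5.54%

Ex-post: (1 + 0.1366)/(1 + 0.0769) − 1 = 5.5437%
So the realized real rate is 5.54%.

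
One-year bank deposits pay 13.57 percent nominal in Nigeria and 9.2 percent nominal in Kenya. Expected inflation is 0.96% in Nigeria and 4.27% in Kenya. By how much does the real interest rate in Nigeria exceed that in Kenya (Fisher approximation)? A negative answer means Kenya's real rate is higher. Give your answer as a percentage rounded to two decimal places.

Nigeria: 13.57% − 0.96% = 12.610%
Kenya: 9.2% − 4.27% = 4.930%
Differential = 7.680% → 7.68%.

7.68%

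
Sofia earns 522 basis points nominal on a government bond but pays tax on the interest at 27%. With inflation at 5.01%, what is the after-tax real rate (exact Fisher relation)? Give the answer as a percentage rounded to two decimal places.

After-tax nominal return = 5.22% × (1 − 0.27) = 3.8106%.
1 + r = 1.038106 / 1.05010 = 0.988578
After-tax real rate = 0.988578 − 1 → -1.14%.

-1.14%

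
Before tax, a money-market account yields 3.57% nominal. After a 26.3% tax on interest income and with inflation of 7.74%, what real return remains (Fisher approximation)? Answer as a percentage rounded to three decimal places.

-5.109%

After-tax nominal return = 3.57% × (1 − 0.263) = 2.63109%.
r ≈ 2.63109% − 7.74% → -5.109%.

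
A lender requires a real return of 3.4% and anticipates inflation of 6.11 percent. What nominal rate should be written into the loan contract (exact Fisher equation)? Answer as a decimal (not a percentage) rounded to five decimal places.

(1 + i) = (1 + r)(1 + π) = 1.03400 × 1.06110 = 1.0971774
i = 1.0971774 − 1, so the required nominal rate is 0.09718.

0.09718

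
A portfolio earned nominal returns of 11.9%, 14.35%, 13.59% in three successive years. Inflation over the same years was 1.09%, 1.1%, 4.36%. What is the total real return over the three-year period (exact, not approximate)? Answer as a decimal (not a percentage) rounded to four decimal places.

0.3627

Nominal growth factor = 1.1190 × 1.1435 × 1.1359 = 1.453471
Price-level growth factor = 1.0109 × 1.0110 × 1.0436 = 1.066580
Real growth factor = 1.453471 / 1.066580 = 1.362740
Total real return = 1.362740 − 1 → 0.3627.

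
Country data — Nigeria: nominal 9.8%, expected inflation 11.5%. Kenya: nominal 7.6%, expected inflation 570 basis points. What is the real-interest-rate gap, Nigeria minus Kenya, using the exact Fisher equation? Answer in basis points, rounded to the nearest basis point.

-332 basis points

Nigeria: (1 + 0.0980)/(1 + 0.1150) − 1 = -1.5247%
Kenya: (1 + 0.0760)/(1 + 0.0570) − 1 = 1.7975%
Differential = -1.5247% − 1.7975% = -3.3222% → -332 basis points.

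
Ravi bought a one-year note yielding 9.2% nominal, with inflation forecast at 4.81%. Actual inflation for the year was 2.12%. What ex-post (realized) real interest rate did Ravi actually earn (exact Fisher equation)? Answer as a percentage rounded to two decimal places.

6.93%

Ex-post: (1 + 0.0920)/(1 + 0.0212) − 1 = 6.9330%
So the realized real rate is 6.93%.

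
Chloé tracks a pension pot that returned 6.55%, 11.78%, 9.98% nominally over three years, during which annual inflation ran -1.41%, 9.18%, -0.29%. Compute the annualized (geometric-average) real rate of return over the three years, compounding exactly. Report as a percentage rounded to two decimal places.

Compound the nominal returns: 1.0655 × 1.1178 × 1.0998 = 1.30987929.
Compound inflation: 0.9859 × 1.0918 × 0.9971 = 1.07328404.
Deflate: 1.30987929 / 1.07328404 = 1.22044047.
Annualized real rate = 1.22044047^(1/3) − 1 = 6.8658% → 6.87%.

6.87%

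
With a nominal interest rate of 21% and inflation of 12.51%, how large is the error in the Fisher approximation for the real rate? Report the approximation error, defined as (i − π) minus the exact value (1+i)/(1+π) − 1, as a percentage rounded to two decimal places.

Approximate: r ≈ 21.000% − 12.510% = 8.4900%
Exact: (1 + 0.2100)/(1 + 0.1251) − 1 = 7.5460%
Error = 8.4900% − 7.5460% = 0.9440% → 0.94%.

0.94%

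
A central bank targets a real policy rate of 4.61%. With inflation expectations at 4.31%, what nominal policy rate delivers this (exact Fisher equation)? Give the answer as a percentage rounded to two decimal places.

(1 + i) = (1 + r)(1 + π) = 1.04610 × 1.04310 = 1.09118691
i = 1.09118691 − 1, so the required nominal rate is 9.12%.

9.12%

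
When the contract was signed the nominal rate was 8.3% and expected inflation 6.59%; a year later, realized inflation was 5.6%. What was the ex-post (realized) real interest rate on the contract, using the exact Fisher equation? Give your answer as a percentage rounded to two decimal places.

2.56%

Ex-post: (1 + 0.0830)/(1 + 0.0560) − 1 = 2.5568%
So the realized real rate is 2.56%.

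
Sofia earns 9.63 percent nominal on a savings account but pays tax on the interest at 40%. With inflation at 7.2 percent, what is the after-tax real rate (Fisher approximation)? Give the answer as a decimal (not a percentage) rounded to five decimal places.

After-tax nominal return = 9.63% × (1 − 0.4) = 5.7780%.
r ≈ 5.7780% − 7.2% → -0.01422.

-0.01422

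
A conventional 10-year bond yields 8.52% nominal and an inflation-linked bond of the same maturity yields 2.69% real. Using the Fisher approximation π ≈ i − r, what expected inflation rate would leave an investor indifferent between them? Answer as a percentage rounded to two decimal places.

5.83%

π ≈ i − r = 8.52% − 2.69% → 5.83%.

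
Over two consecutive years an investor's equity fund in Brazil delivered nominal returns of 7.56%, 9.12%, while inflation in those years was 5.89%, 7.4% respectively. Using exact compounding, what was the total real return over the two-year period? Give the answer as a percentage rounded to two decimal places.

3.20%

Nominal growth factor = 1.0756 × 1.0912 = 1.173695
Price-level growth factor = 1.0589 × 1.0740 = 1.137259
Real growth factor = 1.173695 / 1.137259 = 1.032039
Total real return = 1.032039 − 1 → 3.20%.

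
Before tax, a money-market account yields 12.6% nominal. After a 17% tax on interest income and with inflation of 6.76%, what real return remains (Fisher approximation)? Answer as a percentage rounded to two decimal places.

3.70%

After-tax nominal return = 12.6% × (1 − 0.17) = 10.4580%.
r ≈ 10.4580% − 6.76% → 3.70%.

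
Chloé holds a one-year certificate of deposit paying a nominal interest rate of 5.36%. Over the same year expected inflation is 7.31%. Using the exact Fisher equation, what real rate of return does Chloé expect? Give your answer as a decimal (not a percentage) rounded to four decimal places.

1 + r = 1.05360 / 1.07310 = 0.981828
r = 0.981828 − 1 = -1.8172%, i.e. -0.0182.

-0.0182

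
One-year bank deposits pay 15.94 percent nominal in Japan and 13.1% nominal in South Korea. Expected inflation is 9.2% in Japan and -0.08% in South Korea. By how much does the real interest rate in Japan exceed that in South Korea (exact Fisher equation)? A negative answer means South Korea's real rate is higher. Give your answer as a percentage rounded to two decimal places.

-7.02%

Japan: (1 + 0.1594)/(1 + 0.0920) − 1 = 6.1722%
South Korea: (1 + 0.1310)/(1 − 0.0008) − 1 = 13.1906%
Differential = 6.1722% − 13.1906% = -7.0184% → -7.02%.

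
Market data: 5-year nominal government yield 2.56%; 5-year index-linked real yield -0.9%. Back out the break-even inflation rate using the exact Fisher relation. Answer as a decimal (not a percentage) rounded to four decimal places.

(1 + π) = (1 + i)/(1 + r) = 1.02560 / 0.99100 = 1.034914
Break-even inflation = 1.034914 − 1 → 0.0349.

0.0349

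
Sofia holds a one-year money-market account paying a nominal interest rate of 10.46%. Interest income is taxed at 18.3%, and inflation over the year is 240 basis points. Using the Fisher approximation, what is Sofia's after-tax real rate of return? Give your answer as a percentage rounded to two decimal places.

6.15%

After-tax nominal return = 10.46% × (1 − 0.183) = 8.54582%.
r ≈ 8.54582% − 2.4% → 6.15%.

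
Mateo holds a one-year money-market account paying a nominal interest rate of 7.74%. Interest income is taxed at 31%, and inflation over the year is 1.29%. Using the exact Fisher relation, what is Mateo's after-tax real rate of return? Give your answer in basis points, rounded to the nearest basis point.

400 basis points

After-tax nominal return = 7.74% × (1 − 0.31) = 5.3406%.
1 + r = 1.053406 / 1.01290 = 1.039990
After-tax real rate = 1.039990 − 1 → 400 basis points.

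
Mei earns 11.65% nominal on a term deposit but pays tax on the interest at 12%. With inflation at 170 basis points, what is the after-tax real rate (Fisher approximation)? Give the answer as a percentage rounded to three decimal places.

8.552%

After-tax nominal return = 11.65% × (1 − 0.12) = 10.2520%.
r ≈ 10.2520% − 1.7% → 8.552%.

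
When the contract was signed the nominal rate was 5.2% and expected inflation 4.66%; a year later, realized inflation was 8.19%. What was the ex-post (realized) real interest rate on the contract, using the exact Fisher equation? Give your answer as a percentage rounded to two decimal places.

-2.76%

Ex-post: (1 + 0.0520)/(1 + 0.0819) − 1 = -2.7637%
So the realized real rate is -2.76%.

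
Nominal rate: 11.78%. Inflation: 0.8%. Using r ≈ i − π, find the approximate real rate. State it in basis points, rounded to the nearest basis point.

1098 basis points

r ≈ i − π = 11.78% − 0.8% = 1098 basis points.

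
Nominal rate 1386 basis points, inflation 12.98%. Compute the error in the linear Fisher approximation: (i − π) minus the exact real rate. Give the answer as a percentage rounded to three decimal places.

0.101%

Approximate: r ≈ 13.860% − 12.980% = 0.8800%
Exact: (1 + 0.1386)/(1 + 0.1298) − 1 = 0.7789%
Error = 0.8800% − 0.7789% = 0.1011% → 0.101%.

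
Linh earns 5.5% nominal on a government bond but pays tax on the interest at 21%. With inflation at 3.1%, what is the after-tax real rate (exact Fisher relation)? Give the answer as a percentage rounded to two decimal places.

After-tax nominal return = 5.5% × (1 − 0.21) = 4.3450%.
1 + r = 1.04345 / 1.03100 = 1.012076
After-tax real rate = 1.012076 − 1 → 1.21%.

1.21%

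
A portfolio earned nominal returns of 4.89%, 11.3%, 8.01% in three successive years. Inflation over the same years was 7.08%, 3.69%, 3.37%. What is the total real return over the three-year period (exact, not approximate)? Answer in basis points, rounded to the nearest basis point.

986 basis points

Nominal growth factor = 1.0489 × 1.1130 × 1.0801 = 1.260936
Price-level growth factor = 1.0708 × 1.0369 × 1.0337 = 1.147730
Real growth factor = 1.260936 / 1.147730 = 1.098635
Total real return = 1.098635 − 1 → 986 basis points.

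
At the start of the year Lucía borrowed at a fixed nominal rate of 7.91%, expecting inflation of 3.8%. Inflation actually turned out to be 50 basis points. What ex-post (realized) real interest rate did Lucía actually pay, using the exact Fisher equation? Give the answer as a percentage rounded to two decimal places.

Ex-post: (1 + 0.0791)/(1 + 0.0050) − 1 = 7.3731%
So the realized real rate is 7.37%.

7.37%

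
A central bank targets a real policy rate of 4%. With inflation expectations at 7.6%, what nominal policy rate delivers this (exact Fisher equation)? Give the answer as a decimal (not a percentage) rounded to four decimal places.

(1 + i) = (1 + r)(1 + π) = 1.04000 × 1.07600 = 1.11904
i = 1.11904 − 1, so the required nominal rate is 0.1190.

0.1190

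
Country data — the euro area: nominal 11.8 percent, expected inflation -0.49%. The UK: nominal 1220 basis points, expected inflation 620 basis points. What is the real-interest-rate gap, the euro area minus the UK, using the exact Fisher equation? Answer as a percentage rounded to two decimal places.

6.70%

The euro area: (1 + 0.1180)/(1 − 0.0049) − 1 = 12.3505%
The UK: (1 + 0.1220)/(1 + 0.0620) − 1 = 5.6497%
Differential = 12.3505% − 5.6497% = 6.7008% → 6.70%.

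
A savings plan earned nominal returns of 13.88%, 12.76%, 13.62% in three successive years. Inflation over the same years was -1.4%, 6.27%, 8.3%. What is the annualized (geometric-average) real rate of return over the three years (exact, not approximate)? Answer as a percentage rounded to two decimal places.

Nominal growth factor = 1.1388 × 1.1276 × 1.1362 = 1.45900678
Price-level growth factor = 0.9860 × 1.0627 × 1.0830 = 1.13479144
Real growth factor = 1.45900678 / 1.13479144 = 1.28570478
Annualized real rate = 1.28570478^(1/3) − 1 = 8.7378% → 8.74%.

8.74%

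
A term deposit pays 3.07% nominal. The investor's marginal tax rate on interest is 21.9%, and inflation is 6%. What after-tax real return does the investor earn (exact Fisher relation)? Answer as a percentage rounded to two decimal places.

After-tax nominal return = 3.07% × (1 − 0.219) = 2.39767%.
1 + r = 1.0239767 / 1.06000 = 0.966016
After-tax real rate = 0.966016 − 1 → -3.40%.

-3.40%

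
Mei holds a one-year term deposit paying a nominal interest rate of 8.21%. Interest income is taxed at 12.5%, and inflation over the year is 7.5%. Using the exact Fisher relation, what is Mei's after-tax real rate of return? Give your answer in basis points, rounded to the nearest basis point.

After-tax nominal return = 8.21% × (1 − 0.125) = 7.18375%.
1 + r = 1.0718375 / 1.07500 = 0.997058
After-tax real rate = 0.997058 − 1 → -29 basis points.

-29 basis points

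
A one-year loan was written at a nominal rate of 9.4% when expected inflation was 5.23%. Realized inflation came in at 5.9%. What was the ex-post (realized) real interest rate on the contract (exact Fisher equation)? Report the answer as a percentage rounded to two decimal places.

Ex-post: (1 + 0.0940)/(1 + 0.0590) − 1 = 3.305005%
So the realized real rate is 3.31%.

3.31%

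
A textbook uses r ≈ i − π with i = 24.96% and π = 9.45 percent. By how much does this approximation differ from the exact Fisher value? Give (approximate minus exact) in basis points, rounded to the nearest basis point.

Approximate: r ≈ 24.960% − 9.450% = 15.5100%
Exact: (1 + 0.2496)/(1 + 0.0945) − 1 = 14.1709%
Error = 15.5100% − 14.1709% = 1.3391% → 134 basis points.

134 basis points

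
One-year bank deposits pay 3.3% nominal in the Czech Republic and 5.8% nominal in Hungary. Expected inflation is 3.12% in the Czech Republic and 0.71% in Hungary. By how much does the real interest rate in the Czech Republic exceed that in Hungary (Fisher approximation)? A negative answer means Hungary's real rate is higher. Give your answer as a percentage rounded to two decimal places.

-4.91%

The Czech Republic: 3.3% − 3.12% = 0.180%
Hungary: 5.8% − 0.71% = 5.090%
Differential = -4.910% → -4.91%.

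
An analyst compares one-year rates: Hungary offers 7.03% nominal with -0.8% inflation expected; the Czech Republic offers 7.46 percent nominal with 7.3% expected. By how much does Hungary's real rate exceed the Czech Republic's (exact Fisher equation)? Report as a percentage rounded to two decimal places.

7.74%

Hungary: (1 + 0.0703)/(1 − 0.0080) − 1 = 7.8931%
The Czech Republic: (1 + 0.0746)/(1 + 0.0730) − 1 = 0.1491%
Differential = 7.8931% − 0.1491% = 7.7440% → 7.74%.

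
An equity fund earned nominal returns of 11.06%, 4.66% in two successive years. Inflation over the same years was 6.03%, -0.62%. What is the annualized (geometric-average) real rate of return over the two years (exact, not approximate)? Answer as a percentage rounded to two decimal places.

5.03%

Nominal growth factor = 1.1106 × 1.0466 = 1.16235396
Price-level growth factor = 1.0603 × 0.9938 = 1.05372614
Real growth factor = 1.16235396 / 1.05372614 = 1.10308923
Annualized real rate = 1.10308923^(1/2) − 1 = 5.0281% → 5.03%.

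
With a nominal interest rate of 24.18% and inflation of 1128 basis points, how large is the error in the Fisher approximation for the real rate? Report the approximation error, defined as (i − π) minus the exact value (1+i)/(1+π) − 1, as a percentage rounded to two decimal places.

Approximate: r ≈ 24.180% − 11.280% = 12.9000%
Exact: (1 + 0.2418)/(1 + 0.1128) − 1 = 11.5924%
Error = 12.9000% − 11.5924% = 1.3076% → 1.31%.

1.31%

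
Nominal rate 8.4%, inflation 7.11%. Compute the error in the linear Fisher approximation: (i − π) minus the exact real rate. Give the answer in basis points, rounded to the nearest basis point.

Approximate: r ≈ 8.400% − 7.110% = 1.2900%
Exact: (1 + 0.0840)/(1 + 0.0711) − 1 = 1.2044%
Error = 1.2900% − 1.2044% = 0.0856% → 9 basis points.

9 basis points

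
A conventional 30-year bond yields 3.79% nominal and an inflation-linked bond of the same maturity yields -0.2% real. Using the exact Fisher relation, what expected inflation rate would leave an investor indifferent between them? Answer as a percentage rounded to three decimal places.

(1 + π) = (1 + i)/(1 + r) = 1.03790 / 0.99800 = 1.039980
Break-even inflation = 1.039980 − 1 → 3.998%.

3.998%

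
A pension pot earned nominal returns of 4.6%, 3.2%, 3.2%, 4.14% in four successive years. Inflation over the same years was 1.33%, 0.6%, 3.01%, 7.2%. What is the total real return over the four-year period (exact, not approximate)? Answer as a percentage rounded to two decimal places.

3.06%

Nominal growth factor = 1.0460 × 1.0320 × 1.0320 × 1.0414 = 1.160135
Price-level growth factor = 1.0133 × 1.0060 × 1.0301 × 1.0720 = 1.125668
Real growth factor = 1.160135 / 1.125668 = 1.030620
Total real return = 1.030620 − 1 → 3.06%.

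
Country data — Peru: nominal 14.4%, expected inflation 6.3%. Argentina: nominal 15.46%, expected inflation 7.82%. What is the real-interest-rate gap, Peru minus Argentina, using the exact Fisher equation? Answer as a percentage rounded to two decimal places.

Peru: (1 + 0.1440)/(1 + 0.0630) − 1 = 7.6199%
Argentina: (1 + 0.1546)/(1 + 0.0782) − 1 = 7.0859%
Differential = 7.6199% − 7.0859% = 0.5341% → 0.53%.

0.53%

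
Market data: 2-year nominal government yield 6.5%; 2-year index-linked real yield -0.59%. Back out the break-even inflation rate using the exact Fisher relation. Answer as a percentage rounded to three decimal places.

(1 + π) = (1 + i)/(1 + r) = 1.06500 / 0.99410 = 1.071321
Break-even inflation = 1.071321 − 1 → 7.132%.

7.132%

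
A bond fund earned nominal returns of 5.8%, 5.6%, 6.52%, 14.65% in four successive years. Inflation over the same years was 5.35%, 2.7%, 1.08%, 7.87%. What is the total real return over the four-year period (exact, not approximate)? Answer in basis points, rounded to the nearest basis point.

Compound the nominal returns: 1.0580 × 1.0560 × 1.0652 × 1.1465 = 1.364441.
Compound inflation: 1.0535 × 1.0270 × 1.0108 × 1.0787 = 1.179698.
Deflate: 1.364441 / 1.179698 = 1.156602.
Total real return = 1.156602 − 1 → 1566 basis points.

1566 basis points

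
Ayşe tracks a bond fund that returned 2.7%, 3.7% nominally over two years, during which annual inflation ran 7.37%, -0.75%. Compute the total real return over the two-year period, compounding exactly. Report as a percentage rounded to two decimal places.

-0.06%

Compound the nominal returns: 1.0270 × 1.0370 = 1.064999.
Compound inflation: 1.0737 × 0.9925 = 1.065647.
Deflate: 1.064999 / 1.065647 = 0.999392.
Total real return = 0.999392 − 1 → -0.06%.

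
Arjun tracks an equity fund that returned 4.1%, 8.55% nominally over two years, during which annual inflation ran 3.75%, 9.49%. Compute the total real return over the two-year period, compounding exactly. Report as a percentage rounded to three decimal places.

-0.524%

Compound the nominal returns: 1.0410 × 1.0855 = 1.130006.
Compound inflation: 1.0375 × 1.0949 = 1.135959.
Deflate: 1.130006 / 1.135959 = 0.994759.
Total real return = 0.994759 − 1 → -0.524%.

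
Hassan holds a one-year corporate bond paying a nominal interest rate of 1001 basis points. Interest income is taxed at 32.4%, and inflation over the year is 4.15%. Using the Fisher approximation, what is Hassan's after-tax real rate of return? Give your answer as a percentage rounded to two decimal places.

After-tax nominal return = 10.01% × (1 − 0.324) = 6.76676%.
r ≈ 6.76676% − 4.15% → 2.62%.

2.62%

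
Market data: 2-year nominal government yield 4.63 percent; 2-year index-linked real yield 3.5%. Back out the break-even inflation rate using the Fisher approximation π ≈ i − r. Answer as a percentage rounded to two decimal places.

1.13%

π ≈ i − r = 4.63% − 3.5% → 1.13%.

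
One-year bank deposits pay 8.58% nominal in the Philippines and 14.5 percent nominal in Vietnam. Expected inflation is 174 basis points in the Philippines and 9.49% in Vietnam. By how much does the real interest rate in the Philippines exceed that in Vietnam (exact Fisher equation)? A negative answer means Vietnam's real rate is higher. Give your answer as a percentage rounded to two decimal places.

2.15%

The Philippines: (1 + 0.0858)/(1 + 0.0174) − 1 = 6.7230%
Vietnam: (1 + 0.1450)/(1 + 0.0949) − 1 = 4.5758%
Differential = 6.7230% − 4.5758% = 2.1473% → 2.15%.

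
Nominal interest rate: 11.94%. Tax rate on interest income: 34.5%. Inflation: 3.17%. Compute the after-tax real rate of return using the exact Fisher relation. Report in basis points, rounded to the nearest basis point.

451 basis points

After-tax nominal return = 11.94% × (1 − 0.345) = 7.8207%.
1 + r = 1.078207 / 1.03170 = 1.045078
After-tax real rate = 1.045078 − 1 → 451 basis points.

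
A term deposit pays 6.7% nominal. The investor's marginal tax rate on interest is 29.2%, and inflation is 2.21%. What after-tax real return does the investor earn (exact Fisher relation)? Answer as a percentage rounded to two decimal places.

2.48%

After-tax nominal return = 6.7% × (1 − 0.292) = 4.7436%.
1 + r = 1.047436 / 1.02210 = 1.024788
After-tax real rate = 1.024788 − 1 → 2.48%.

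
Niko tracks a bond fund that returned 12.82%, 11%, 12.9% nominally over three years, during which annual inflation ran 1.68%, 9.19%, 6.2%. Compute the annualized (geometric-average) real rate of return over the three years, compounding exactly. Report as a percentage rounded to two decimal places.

6.24%

Compound the nominal returns: 1.1282 × 1.1100 × 1.1290 = 1.41384896.
Compound inflation: 1.0168 × 1.0919 × 1.0620 = 1.17907904.
Deflate: 1.41384896 / 1.17907904 = 1.19911296.
Annualized real rate = 1.19911296^(1/3) − 1 = 6.2397% → 6.24%.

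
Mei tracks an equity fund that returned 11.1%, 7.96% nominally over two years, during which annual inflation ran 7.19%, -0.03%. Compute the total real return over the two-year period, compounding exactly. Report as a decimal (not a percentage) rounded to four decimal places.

0.1193

Compound the nominal returns: 1.1110 × 1.0796 = 1.199436.
Compound inflation: 1.0719 × 0.9997 = 1.071578.
Deflate: 1.199436 / 1.071578 = 1.119317.
Total real return = 1.119317 − 1 → 0.1193.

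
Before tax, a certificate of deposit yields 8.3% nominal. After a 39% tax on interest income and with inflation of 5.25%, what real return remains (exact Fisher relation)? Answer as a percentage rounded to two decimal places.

After-tax nominal return = 8.3% × (1 − 0.39) = 5.0630%.
1 + r = 1.05063 / 1.05250 = 0.998223
After-tax real rate = 0.998223 − 1 → -0.18%.

-0.18%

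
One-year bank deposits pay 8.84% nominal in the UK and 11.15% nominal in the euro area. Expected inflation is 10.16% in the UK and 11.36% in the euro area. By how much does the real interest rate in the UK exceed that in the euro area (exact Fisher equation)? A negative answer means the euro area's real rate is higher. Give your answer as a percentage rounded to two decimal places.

-1.01%

The UK: (1 + 0.0884)/(1 + 0.1016) − 1 = -1.1983%
The euro area: (1 + 0.1115)/(1 + 0.1136) − 1 = -0.1886%
Differential = -1.1983% − (-0.1886%) = -1.0097% → -1.01%.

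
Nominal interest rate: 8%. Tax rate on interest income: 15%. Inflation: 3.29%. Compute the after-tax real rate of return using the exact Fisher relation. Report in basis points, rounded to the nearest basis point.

340 basis points

After-tax nominal return = 8% × (1 − 0.15) = 6.8000%.
1 + r = 1.06800 / 1.03290 = 1.033982
After-tax real rate = 1.033982 − 1 → 340 basis points.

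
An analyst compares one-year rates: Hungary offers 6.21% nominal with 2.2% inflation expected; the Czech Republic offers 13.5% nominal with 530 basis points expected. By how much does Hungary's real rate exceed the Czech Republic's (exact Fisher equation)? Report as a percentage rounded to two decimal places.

-3.86%

Hungary: (1 + 0.0621)/(1 + 0.0220) − 1 = 3.9237%
The Czech Republic: (1 + 0.1350)/(1 + 0.0530) − 1 = 7.7873%
Differential = 3.9237% − 7.7873% = -3.8636% → -3.86%.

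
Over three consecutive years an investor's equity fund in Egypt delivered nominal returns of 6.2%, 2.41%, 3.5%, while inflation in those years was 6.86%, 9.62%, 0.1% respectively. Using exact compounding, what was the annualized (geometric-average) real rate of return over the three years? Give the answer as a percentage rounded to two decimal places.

-1.35%

Compound the nominal returns: 1.0620 × 1.0241 × 1.0350 = 1.12566000.
Compound inflation: 1.0686 × 1.0962 × 1.0010 = 1.17257072.
Deflate: 1.12566000 / 1.17257072 = 0.95999327.
Annualized real rate = 0.95999327^(1/3) − 1 = -1.3517% → -1.35%.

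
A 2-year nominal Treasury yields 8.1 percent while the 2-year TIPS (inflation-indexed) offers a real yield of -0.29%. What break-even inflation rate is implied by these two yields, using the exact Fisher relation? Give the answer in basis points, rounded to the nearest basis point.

841 basis points

(1 + π) = (1 + i)/(1 + r) = 1.08100 / 0.99710 = 1.084144
Break-even inflation = 1.084144 − 1 → 841 basis points.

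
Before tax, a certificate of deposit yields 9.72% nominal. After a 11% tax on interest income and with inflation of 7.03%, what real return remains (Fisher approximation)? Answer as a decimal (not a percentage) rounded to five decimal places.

0.01621

After-tax nominal return = 9.72% × (1 − 0.11) = 8.6508%.
r ≈ 8.6508% − 7.03% → 0.01621.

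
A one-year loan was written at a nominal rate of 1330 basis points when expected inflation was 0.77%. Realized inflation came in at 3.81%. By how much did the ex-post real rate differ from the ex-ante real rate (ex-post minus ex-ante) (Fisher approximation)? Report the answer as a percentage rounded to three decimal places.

Ex-ante: 13.3% − 0.77% = 12.530%
Ex-post: 13.3% − 3.81% = 9.490%
Difference (ex-post − ex-ante) = -3.0400% → -3.040%.

-3.040%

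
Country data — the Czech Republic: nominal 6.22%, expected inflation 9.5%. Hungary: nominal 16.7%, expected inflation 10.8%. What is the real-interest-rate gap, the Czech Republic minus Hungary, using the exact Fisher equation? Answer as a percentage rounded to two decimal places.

-8.32%

The Czech Republic: (1 + 0.0622)/(1 + 0.0950) − 1 = -2.9954%
Hungary: (1 + 0.1670)/(1 + 0.1080) − 1 = 5.3249%
Differential = -2.9954% − 5.3249% = -8.3203% → -8.32%.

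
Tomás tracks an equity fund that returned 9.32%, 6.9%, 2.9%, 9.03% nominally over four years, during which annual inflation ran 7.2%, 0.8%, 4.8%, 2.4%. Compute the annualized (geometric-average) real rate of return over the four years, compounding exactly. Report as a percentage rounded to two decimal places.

Compound the nominal returns: 1.0932 × 1.0690 × 1.0290 × 1.0903 = 1.31110875.
Compound inflation: 1.0720 × 1.0080 × 1.0480 × 1.0240 = 1.15962230.
Deflate: 1.31110875 / 1.15962230 = 1.13063430.
Annualized real rate = 1.13063430^(1/4) − 1 = 3.1171% → 3.12%.

3.12%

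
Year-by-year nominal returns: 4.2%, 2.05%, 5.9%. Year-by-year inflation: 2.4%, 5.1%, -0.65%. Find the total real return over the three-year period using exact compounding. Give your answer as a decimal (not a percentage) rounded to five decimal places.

0.05319

Compound the nominal returns: 1.0420 × 1.0205 × 1.0590 = 1.126099.
Compound inflation: 1.0240 × 1.0510 × 0.9935 = 1.069229.
Deflate: 1.126099 / 1.069229 = 1.053189.
Total real return = 1.053189 − 1 → 0.05319.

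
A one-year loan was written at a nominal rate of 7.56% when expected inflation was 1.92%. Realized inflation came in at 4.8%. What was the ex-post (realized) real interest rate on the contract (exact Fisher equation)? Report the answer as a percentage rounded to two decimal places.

2.63%

Ex-post: (1 + 0.0756)/(1 + 0.0480) − 1 = 2.6336%
So the realized real rate is 2.63%.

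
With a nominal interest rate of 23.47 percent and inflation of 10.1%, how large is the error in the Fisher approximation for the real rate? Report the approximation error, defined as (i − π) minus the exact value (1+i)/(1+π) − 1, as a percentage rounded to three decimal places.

Approximate: r ≈ 23.470% − 10.100% = 13.3700%
Exact: (1 + 0.2347)/(1 + 0.1010) − 1 = 12.14351%
Error = 13.3700% − 12.14351% = 1.22649% → 1.226%.

1.226%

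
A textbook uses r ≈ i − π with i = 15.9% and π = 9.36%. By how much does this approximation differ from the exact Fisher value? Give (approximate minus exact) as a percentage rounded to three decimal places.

Approximate: r ≈ 15.900% − 9.360% = 6.5400%
Exact: (1 + 0.1590)/(1 + 0.0936) − 1 = 5.9802%
Error = 6.5400% − 5.9802% = 0.5598% → 0.560%.

0.560%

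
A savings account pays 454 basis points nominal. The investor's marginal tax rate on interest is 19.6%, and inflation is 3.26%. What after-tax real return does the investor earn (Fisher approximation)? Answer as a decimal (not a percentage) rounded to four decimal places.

0.0039

After-tax nominal return = 4.54% × (1 − 0.196) = 3.65016%.
r ≈ 3.65016% − 3.26% → 0.0039.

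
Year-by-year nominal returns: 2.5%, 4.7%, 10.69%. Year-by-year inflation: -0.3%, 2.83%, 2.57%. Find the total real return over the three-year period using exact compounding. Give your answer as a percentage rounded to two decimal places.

Compound the nominal returns: 1.0250 × 1.0470 × 1.1069 = 1.187897.
Compound inflation: 0.9970 × 1.0283 × 1.0257 = 1.051563.
Deflate: 1.187897 / 1.051563 = 1.129649.
Total real return = 1.129649 − 1 → 12.96%.

12.96%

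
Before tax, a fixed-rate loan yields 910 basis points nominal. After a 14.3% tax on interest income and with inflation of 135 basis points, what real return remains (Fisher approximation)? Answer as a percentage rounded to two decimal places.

After-tax nominal return = 9.1% × (1 − 0.143) = 7.7987%.
r ≈ 7.7987% − 1.35% → 6.45%.

6.45%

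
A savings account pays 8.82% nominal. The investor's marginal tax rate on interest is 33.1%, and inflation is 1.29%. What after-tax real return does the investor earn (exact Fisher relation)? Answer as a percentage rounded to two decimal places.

4.55%

After-tax nominal return = 8.82% × (1 − 0.331) = 5.90058%.
1 + r = 1.0590058 / 1.01290 = 1.045519
After-tax real rate = 1.045519 − 1 → 4.55%.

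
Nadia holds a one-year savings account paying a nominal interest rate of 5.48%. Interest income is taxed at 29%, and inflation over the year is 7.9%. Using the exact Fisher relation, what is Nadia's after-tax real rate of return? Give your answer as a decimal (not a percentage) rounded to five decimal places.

-0.03716

After-tax nominal return = 5.48% × (1 − 0.29) = 3.8908%.
1 + r = 1.038908 / 1.07900 = 0.962843
After-tax real rate = 0.962843 − 1 → -0.03716.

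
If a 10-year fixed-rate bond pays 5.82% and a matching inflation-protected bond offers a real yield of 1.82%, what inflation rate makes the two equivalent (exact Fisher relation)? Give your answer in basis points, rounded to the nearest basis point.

(1 + π) = (1 + i)/(1 + r) = 1.05820 / 1.01820 = 1.039285
Break-even inflation = 1.039285 − 1 → 393 basis points.

393 basis points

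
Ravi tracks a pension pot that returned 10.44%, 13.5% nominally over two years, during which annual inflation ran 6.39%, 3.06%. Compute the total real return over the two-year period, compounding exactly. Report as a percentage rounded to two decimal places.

Nominal growth factor = 1.1044 × 1.1350 = 1.253494
Price-level growth factor = 1.0639 × 1.0306 = 1.096455
Real growth factor = 1.253494 / 1.096455 = 1.143224
Total real return = 1.143224 − 1 → 14.32%.

14.32%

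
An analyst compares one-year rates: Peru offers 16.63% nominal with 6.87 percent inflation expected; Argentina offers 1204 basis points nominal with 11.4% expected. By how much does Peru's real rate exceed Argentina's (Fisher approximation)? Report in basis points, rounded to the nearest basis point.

912 basis points

Peru: 16.63% − 6.87% = 9.760%
Argentina: 12.04% − 11.4% = 0.640%
Differential = 9.120% → 912 basis points.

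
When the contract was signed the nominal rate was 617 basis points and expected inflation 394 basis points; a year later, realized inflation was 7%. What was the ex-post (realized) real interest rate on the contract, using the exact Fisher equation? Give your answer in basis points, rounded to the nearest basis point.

Ex-post: (1 + 0.0617)/(1 + 0.0700) − 1 = -0.7757%
So the realized real rate is -78 basis points.

-78 basis points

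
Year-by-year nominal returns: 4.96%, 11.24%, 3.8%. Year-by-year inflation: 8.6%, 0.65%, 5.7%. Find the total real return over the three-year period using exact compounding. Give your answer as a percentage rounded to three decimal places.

Compound the nominal returns: 1.0496 × 1.1124 × 1.0380 = 1.211943.
Compound inflation: 1.0860 × 1.0065 × 1.0570 = 1.155363.
Deflate: 1.211943 / 1.155363 = 1.048971.
Total real return = 1.048971 − 1 → 4.897%.

4.897%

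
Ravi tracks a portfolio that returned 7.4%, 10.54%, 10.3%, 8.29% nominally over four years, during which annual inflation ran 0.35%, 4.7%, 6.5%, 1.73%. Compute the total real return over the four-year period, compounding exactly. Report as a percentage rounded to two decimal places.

24.57%

Compound the nominal returns: 1.0740 × 1.1054 × 1.1030 × 1.0829 = 1.418037.
Compound inflation: 1.0035 × 1.0470 × 1.0650 × 1.0173 = 1.138316.
Deflate: 1.418037 / 1.138316 = 1.245733.
Total real return = 1.245733 − 1 → 24.57%.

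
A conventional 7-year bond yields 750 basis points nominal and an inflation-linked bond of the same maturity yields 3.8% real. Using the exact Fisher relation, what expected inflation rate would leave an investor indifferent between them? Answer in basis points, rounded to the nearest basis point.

(1 + π) = (1 + i)/(1 + r) = 1.07500 / 1.03800 = 1.035645
Break-even inflation = 1.035645 − 1 → 356 basis points.

356 basis points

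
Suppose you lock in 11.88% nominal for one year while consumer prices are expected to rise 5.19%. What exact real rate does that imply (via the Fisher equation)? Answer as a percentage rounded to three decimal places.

6.360%

By the Fisher equation, 1 + r = (1 + i)/(1 + π).
1 + r = 1.11880 / 1.05190 = 1.063599
r = 1.063599 − 1 = 6.3599%, i.e. 6.360%.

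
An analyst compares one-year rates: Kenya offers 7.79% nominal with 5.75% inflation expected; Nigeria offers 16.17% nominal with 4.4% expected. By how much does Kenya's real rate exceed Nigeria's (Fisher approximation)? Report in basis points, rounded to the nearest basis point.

Kenya: 7.79% − 5.75% = 2.040%
Nigeria: 16.17% − 4.4% = 11.770%
Differential = -9.730% → -973 basis points.

-973 basis points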